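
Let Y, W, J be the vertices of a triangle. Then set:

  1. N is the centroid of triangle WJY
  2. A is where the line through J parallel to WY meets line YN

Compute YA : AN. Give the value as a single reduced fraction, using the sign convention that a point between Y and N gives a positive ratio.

YA:AN = -3/2

Set Y = (0, 0), W = (1, 0), J = (0, 1); any affine frame gives the same invariant.
1. N is the centroid of triangle WJY ⇒ N = (1/3, 1/3)
2. A is where the line through J parallel to WY meets line YN ⇒ A = (1, 1)
A = Y + t·(N−Y) with t = 3, so YA:AN = t:(1−t) = 3:-2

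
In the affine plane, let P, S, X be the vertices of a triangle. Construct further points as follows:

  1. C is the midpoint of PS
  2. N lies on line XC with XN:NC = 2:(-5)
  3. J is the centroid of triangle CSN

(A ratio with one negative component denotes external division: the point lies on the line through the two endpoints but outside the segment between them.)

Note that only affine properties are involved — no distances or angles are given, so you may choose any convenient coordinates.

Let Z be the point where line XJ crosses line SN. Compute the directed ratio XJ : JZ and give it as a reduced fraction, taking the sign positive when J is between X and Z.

Set P = (0, 0), S = (1, 0), X = (0, 1); any affine frame gives the same invariant.
1. C is the midpoint of PS ⇒ C = (1/2, 0)
2. N lies on line XC with XN:NC = 2:(-5) ⇒ N = (-1/3, 5/3)
3. J is the centroid of triangle CSN ⇒ J = (7/18, 5/9)
line XJ meets SN at Z = (7/3, -5/3)
J = X + t·(Z−X) with t = 1/6, so XJ:JZ = 1/6:5/6

XJ:JZ = 1/5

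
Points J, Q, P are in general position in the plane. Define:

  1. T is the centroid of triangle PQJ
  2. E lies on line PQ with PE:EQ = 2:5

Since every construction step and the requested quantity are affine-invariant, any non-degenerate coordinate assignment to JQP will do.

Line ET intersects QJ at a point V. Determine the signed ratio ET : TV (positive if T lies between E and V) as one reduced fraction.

ET:TV = 8/7

Choose coordinates J = (0, 0), Q = (1, 0), P = (0, 1).
1. T is the centroid of triangle PQJ ⇒ T = (1/3, 1/3)
2. E lies on line PQ with PE:EQ = 2:5 ⇒ E = (2/7, 5/7)
line ET meets QJ at V = (3/8, 0)
T = E + t·(V−E) with t = 8/15, so ET:TV = 8/15:7/15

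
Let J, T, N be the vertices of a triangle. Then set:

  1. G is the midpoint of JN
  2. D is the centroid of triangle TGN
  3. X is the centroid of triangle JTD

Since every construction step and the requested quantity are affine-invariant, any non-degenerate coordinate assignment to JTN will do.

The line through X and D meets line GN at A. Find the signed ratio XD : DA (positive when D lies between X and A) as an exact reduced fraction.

XD:DA = 1/3

Set J = (0, 0), T = (1, 0), N = (0, 1); any affine frame gives the same invariant.
1. G is the midpoint of JN ⇒ G = (0, 1/2)
2. D is the centroid of triangle TGN ⇒ D = (1/3, 1/2)
3. X is the centroid of triangle JTD ⇒ X = (4/9, 1/6)
line XD meets GN at A = (0, 3/2)
D = X + t·(A−X) with t = 1/4, so XD:DA = 1/4:3/4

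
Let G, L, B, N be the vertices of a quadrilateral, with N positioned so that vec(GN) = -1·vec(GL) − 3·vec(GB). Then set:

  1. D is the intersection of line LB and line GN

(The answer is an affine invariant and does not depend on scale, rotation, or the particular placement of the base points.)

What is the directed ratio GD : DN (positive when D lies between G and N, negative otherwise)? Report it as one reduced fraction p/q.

GD:DN = -1/5

Assign G = (0, 0), L = (1, 0), B = (0, 1), N = (-1, -3) — the answer is frame-independent, so this choice is without loss of generality.
1. D is the intersection of line LB and line GN ⇒ D = (1/4, 3/4)
D = G + t·(N−G) with t = -1/4, so GD:DN = t:(1−t) = -1/4:5/4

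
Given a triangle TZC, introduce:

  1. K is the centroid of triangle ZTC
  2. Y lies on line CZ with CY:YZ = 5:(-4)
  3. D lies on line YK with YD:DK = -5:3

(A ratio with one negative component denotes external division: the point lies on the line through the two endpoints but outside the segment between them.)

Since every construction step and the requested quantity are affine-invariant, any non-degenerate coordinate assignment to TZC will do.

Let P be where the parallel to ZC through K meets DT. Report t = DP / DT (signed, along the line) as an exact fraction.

Set T = (0, 0), Z = (1, 0), C = (0, 1); any affine frame gives the same invariant.
1. K is the centroid of triangle ZTC ⇒ K = (1/3, 1/3)
2. Y lies on line CZ with CY:YZ = 5:(-4) ⇒ Y = (5, -4)
3. D lies on line YK with YD:DK = -5:3 ⇒ D = (-20/3, 41/6)
through K parallel to ZC: direction (-1, 1); meets DT at P = (-80/3, 82/3)
P = D + t·(T−D) with t = -3

t = -3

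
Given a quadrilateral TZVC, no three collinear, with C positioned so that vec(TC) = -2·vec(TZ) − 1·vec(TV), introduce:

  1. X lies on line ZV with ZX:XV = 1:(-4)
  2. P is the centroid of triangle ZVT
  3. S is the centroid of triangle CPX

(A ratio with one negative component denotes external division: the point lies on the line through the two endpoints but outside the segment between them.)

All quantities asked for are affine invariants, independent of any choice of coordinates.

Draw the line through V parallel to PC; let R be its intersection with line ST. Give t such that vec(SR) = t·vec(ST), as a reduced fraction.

Set T = (0, 0), Z = (1, 0), V = (0, 1), C = (-2, -1); any affine frame gives the same invariant.
1. X lies on line ZV with ZX:XV = 1:(-4) ⇒ X = (4/3, -1/3)
2. P is the centroid of triangle ZVT ⇒ P = (1/3, 1/3)
3. S is the centroid of triangle CPX ⇒ S = (-1/9, -1/3)
through V parallel to PC: direction (-7/3, -4/3); meets ST at R = (7/17, 21/17)
R = S + t·(T−S) with t = 80/17

t = 80/17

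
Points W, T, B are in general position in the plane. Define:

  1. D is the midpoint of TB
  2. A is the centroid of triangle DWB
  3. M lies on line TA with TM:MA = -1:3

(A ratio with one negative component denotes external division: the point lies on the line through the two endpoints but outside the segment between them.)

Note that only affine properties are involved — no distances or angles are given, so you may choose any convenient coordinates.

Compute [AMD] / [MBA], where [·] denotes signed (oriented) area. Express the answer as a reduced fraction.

Choose coordinates W = (0, 0), T = (1, 0), B = (0, 1).
1. D is the midpoint of TB ⇒ D = (1/2, 1/2)
2. A is the centroid of triangle DWB ⇒ A = (1/6, 1/2)
3. M lies on line TA with TM:MA = -1:3 ⇒ M = (17/12, -1/4)
2·[AMD] = 1/4, 2·[MBA] = 1/2
[AMD]:[MBA] = 1/4:1/2 = 1/2

[AMD]:[MBA] = 1/2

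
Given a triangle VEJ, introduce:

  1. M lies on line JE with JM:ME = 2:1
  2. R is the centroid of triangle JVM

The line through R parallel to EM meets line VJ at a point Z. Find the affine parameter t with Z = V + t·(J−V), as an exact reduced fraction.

Set V = (0, 0), E = (1, 0), J = (0, 1); any affine frame gives the same invariant.
1. M lies on line JE with JM:ME = 2:1 ⇒ M = (2/3, 1/3)
2. R is the centroid of triangle JVM ⇒ R = (2/9, 4/9)
through R parallel to EM: direction (-1/3, 1/3); meets VJ at Z = (0, 2/3)
Z = V + t·(J−V) with t = 2/3

t = 2/3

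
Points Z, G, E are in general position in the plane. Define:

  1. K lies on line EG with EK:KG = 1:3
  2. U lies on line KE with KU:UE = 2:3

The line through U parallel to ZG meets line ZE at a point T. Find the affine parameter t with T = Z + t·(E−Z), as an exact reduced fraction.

t = 17/20

Choose coordinates Z = (0, 0), G = (1, 0), E = (0, 1).
1. K lies on line EG with EK:KG = 1:3 ⇒ K = (1/4, 3/4)
2. U lies on line KE with KU:UE = 2:3 ⇒ U = (3/20, 17/20)
through U parallel to ZG: direction (1, 0); meets ZE at T = (0, 17/20)
T = Z + t·(E−Z) with t = 17/20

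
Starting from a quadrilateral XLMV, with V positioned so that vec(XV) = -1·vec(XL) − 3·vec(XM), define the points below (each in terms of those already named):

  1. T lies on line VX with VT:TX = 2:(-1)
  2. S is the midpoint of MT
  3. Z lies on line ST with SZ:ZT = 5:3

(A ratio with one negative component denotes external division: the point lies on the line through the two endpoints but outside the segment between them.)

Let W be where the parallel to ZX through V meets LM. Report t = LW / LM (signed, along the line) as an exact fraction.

Choose coordinates X = (0, 0), L = (1, 0), M = (0, 1), V = (-1, -3).
1. T lies on line VX with VT:TX = 2:(-1) ⇒ T = (1, 3)
2. S is the midpoint of MT ⇒ S = (1/2, 2)
3. Z lies on line ST with SZ:ZT = 5:3 ⇒ Z = (13/16, 21/8)
through V parallel to ZX: direction (-13/16, -21/8); meets LM at W = (2/11, 9/11)
W = L + t·(M−L) with t = 9/11

t = 9/11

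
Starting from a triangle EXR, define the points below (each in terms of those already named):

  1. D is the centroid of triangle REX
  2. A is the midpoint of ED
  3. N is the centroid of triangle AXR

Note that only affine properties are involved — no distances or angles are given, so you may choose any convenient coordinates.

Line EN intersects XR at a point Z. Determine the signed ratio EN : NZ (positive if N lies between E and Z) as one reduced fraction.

Choose coordinates E = (0, 0), X = (1, 0), R = (0, 1).
1. D is the centroid of triangle REX ⇒ D = (1/3, 1/3)
2. A is the midpoint of ED ⇒ A = (1/6, 1/6)
3. N is the centroid of triangle AXR ⇒ N = (7/18, 7/18)
line EN meets XR at Z = (1/2, 1/2)
N = E + t·(Z−E) with t = 7/9, so EN:NZ = 7/9:2/9

EN:NZ = 7/2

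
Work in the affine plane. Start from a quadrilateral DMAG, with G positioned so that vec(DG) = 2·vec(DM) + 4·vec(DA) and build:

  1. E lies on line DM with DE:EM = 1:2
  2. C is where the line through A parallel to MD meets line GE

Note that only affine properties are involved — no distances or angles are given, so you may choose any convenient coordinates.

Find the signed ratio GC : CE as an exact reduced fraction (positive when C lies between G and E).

Assign D = (0, 0), M = (1, 0), A = (0, 1), G = (2, 4) — the answer is frame-independent, so this choice is without loss of generality.
1. E lies on line DM with DE:EM = 1:2 ⇒ E = (1/3, 0)
2. C is where the line through A parallel to MD meets line GE ⇒ C = (3/4, 1)
C = G + t·(E−G) with t = 3/4, so GC:CE = t:(1−t) = 3/4:1/4

GC:CE = 3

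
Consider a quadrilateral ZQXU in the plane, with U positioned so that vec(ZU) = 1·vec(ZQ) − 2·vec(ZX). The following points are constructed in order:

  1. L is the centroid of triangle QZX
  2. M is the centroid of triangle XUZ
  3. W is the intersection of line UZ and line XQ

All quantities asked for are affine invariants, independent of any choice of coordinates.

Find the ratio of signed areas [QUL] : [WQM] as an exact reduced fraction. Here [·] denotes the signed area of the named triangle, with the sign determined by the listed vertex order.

[QUL]:[WQM] = 2/3

Set Z = (0, 0), Q = (1, 0), X = (0, 1), U = (1, -2); any affine frame gives the same invariant.
1. L is the centroid of triangle QZX ⇒ L = (1/3, 1/3)
2. M is the centroid of triangle XUZ ⇒ M = (1/3, -1/3)
3. W is the intersection of line UZ and line XQ ⇒ W = (-1, 2)
2·[QUL] = -4/3, 2·[WQM] = -2
[QUL]:[WQM] = -4/3:-2 = 2/3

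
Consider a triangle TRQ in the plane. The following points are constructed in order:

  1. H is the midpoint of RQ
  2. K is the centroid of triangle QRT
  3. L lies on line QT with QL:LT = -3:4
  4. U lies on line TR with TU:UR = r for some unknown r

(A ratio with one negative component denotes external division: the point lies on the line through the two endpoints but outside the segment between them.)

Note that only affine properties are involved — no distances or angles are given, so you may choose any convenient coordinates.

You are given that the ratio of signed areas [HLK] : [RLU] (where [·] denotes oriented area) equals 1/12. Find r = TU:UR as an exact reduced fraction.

r = -1/2

Work in coordinates with T = (0, 0), R = (1, 0), Q = (0, 1).
1. H is the midpoint of RQ ⇒ H = (1/2, 1/2)
2. K is the centroid of triangle QRT ⇒ K = (1/3, 1/3)
3. L lies on line QT with QL:LT = -3:4 ⇒ L = (0, 4)
4. With TU:UR = r, write λ = r/(r+1) so U = T + λ·(R−T); U is affine-linear in λ
Every point depending on U is an affine combination of U and λ-independent points, so each such coordinate is linear in λ; the λ² term in each signed area is a multiple of (R−T)×(R−T) = 0, so 2·[HLK] and 2·[RLU] are each linear in λ. Evaluating at λ=0 and λ=1:
  2·[HLK] = 2/3,   2·[RLU] = -4·λ + 4
So [HLK]:[RLU] = (2/3) / (-4·λ + 4). Setting this equal to 1/12:
  2/3 = 1/12·(-4·λ + 4)  ⇒  λ = -1
Then r = λ/(1−λ) = (-1)/(2) = -1/2. Check: with r = -1/2, U = (-1, 0) and [HLK]:[RLU] = 1/12 as required.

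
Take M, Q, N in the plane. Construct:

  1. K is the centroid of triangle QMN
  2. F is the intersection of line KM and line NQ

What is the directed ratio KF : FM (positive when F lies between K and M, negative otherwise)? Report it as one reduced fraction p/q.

KF:FM = -1/3

Choose coordinates M = (0, 0), Q = (1, 0), N = (0, 1).
1. K is the centroid of triangle QMN ⇒ K = (1/3, 1/3)
2. F is the intersection of line KM and line NQ ⇒ F = (1/2, 1/2)
F = K + t·(M−K) with t = -1/2, so KF:FM = t:(1−t) = -1/2:3/2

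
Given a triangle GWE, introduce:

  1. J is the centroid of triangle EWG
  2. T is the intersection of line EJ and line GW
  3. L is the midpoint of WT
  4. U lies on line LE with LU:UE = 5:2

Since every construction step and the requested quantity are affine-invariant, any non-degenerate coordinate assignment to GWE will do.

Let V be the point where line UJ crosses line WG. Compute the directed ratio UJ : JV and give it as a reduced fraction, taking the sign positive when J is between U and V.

UJ:JV = 8/7

Choose coordinates G = (0, 0), W = (1, 0), E = (0, 1).
1. J is the centroid of triangle EWG ⇒ J = (1/3, 1/3)
2. T is the intersection of line EJ and line GW ⇒ T = (1/2, 0)
3. L is the midpoint of WT ⇒ L = (3/4, 0)
4. U lies on line LE with LU:UE = 5:2 ⇒ U = (3/14, 5/7)
line UJ meets WG at V = (7/16, 0)
J = U + t·(V−U) with t = 8/15, so UJ:JV = 8/15:7/15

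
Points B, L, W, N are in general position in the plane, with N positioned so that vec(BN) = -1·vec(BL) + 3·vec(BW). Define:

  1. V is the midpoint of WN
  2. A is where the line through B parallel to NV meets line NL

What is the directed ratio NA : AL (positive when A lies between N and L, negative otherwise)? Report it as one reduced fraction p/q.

Set B = (0, 0), L = (1, 0), W = (0, 1), N = (-1, 3); any affine frame gives the same invariant.
1. V is the midpoint of WN ⇒ V = (-1/2, 2)
2. A is where the line through B parallel to NV meets line NL ⇒ A = (-3, 6)
A = N + t·(L−N) with t = -1, so NA:AL = t:(1−t) = -1:2

NA:AL = -1/2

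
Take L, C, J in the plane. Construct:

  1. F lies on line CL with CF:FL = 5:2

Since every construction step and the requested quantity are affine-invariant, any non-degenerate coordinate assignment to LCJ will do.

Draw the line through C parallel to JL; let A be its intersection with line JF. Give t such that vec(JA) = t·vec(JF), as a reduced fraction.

t = 7/2

Choose coordinates L = (0, 0), C = (1, 0), J = (0, 1).
1. F lies on line CL with CF:FL = 5:2 ⇒ F = (2/7, 0)
through C parallel to JL: direction (0, -1); meets JF at A = (1, -5/2)
A = J + t·(F−J) with t = 7/2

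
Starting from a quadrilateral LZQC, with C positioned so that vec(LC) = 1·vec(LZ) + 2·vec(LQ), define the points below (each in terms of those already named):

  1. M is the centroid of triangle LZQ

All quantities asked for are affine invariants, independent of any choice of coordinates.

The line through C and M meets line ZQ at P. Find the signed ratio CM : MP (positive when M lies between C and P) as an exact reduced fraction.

Choose coordinates L = (0, 0), Z = (1, 0), Q = (0, 1), C = (1, 2).
1. M is the centroid of triangle LZQ ⇒ M = (1/3, 1/3)
line CM meets ZQ at P = (3/7, 4/7)
M = C + t·(P−C) with t = 7/6, so CM:MP = 7/6:-1/6

CM:MP = -7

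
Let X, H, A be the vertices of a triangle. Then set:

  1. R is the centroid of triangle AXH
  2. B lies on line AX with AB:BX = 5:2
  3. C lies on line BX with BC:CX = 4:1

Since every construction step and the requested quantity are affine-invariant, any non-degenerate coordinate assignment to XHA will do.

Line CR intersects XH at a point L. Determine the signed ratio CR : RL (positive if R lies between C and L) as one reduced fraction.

Work in coordinates with X = (0, 0), H = (1, 0), A = (0, 1).
1. R is the centroid of triangle AXH ⇒ R = (1/3, 1/3)
2. B lies on line AX with AB:BX = 5:2 ⇒ B = (0, 2/7)
3. C lies on line BX with BC:CX = 4:1 ⇒ C = (0, 2/35)
line CR meets XH at L = (-2/29, 0)
R = C + t·(L−C) with t = -29/6, so CR:RL = -29/6:35/6

CR:RL = -29/35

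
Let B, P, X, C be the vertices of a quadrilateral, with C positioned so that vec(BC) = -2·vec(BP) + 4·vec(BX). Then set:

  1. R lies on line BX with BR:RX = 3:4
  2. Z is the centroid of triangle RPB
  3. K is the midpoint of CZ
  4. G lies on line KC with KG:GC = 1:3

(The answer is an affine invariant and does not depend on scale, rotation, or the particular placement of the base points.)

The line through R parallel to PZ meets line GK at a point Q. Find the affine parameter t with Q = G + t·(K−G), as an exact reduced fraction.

Set B = (0, 0), P = (1, 0), X = (0, 1), C = (-2, 4); any affine frame gives the same invariant.
1. R lies on line BX with BR:RX = 3:4 ⇒ R = (0, 3/7)
2. Z is the centroid of triangle RPB ⇒ Z = (1/3, 1/7)
3. K is the midpoint of CZ ⇒ K = (-5/6, 29/14)
4. G lies on line KC with KG:GC = 1:3 ⇒ G = (-9/8, 143/56)
through R parallel to PZ: direction (-2/3, 1/7); meets GK at Q = (26/141, 128/329)
Q = G + t·(K−G) with t = 211/47

t = 211/47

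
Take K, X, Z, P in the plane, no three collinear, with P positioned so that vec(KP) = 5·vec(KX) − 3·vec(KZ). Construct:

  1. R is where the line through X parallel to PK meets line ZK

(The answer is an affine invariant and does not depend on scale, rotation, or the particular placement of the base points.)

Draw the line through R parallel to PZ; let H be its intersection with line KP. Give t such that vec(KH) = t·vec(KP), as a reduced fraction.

Set K = (0, 0), X = (1, 0), Z = (0, 1), P = (5, -3); any affine frame gives the same invariant.
1. R is where the line through X parallel to PK meets line ZK ⇒ R = (0, 3/5)
through R parallel to PZ: direction (-5, 4); meets KP at H = (3, -9/5)
H = K + t·(P−K) with t = 3/5

t = 3/5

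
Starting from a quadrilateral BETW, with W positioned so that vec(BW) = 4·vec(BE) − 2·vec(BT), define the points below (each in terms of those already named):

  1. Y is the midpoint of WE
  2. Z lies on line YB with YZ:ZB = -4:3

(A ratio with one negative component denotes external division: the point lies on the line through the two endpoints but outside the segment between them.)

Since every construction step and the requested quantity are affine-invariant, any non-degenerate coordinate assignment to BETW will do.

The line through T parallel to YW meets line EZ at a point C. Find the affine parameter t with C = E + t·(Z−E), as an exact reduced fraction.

t = -1/8

Assign B = (0, 0), E = (1, 0), T = (0, 1), W = (4, -2) — the answer is frame-independent, so this choice is without loss of generality.
1. Y is the midpoint of WE ⇒ Y = (5/2, -1)
2. Z lies on line YB with YZ:ZB = -4:3 ⇒ Z = (-15/2, 3)
through T parallel to YW: direction (3/2, -1); meets EZ at C = (33/16, -3/8)
C = E + t·(Z−E) with t = -1/8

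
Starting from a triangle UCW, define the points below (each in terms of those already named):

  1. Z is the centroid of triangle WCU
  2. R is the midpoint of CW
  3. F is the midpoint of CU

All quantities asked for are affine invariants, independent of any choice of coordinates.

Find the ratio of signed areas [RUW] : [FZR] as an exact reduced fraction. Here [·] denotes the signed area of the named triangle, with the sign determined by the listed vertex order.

Set U = (0, 0), C = (1, 0), W = (0, 1); any affine frame gives the same invariant.
1. Z is the centroid of triangle WCU ⇒ Z = (1/3, 1/3)
2. R is the midpoint of CW ⇒ R = (1/2, 1/2)
3. F is the midpoint of CU ⇒ F = (1/2, 0)
2·[RUW] = -1/2, 2·[FZR] = -1/12
[RUW]:[FZR] = -1/2:-1/12 = 6

[RUW]:[FZR] = 6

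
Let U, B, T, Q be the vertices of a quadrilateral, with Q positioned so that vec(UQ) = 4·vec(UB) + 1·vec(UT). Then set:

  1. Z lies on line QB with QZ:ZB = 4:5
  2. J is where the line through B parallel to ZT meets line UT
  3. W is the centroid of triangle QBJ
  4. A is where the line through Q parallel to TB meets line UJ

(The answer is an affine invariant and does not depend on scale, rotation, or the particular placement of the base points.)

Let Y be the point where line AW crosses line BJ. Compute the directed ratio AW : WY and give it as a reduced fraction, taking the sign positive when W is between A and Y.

Set U = (0, 0), B = (1, 0), T = (0, 1), Q = (4, 1); any affine frame gives the same invariant.
1. Z lies on line QB with QZ:ZB = 4:5 ⇒ Z = (8/3, 5/9)
2. J is where the line through B parallel to ZT meets line UT ⇒ J = (0, 1/6)
3. W is the centroid of triangle QBJ ⇒ W = (5/3, 7/18)
4. A is where the line through Q parallel to TB meets line UJ ⇒ A = (0, 5)
line AW meets BJ at Y = (145/78, -67/468)
W = A + t·(Y−A) with t = 26/29, so AW:WY = 26/29:3/29

AW:WY = 26/3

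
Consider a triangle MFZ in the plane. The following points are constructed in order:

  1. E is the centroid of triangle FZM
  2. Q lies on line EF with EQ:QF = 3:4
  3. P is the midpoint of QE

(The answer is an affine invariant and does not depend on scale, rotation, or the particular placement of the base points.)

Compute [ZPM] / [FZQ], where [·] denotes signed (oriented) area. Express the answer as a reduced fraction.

[ZPM]:[FZQ] = -5/2

Assign M = (0, 0), F = (1, 0), Z = (0, 1) — the answer is frame-independent, so this choice is without loss of generality.
1. E is the centroid of triangle FZM ⇒ E = (1/3, 1/3)
2. Q lies on line EF with EQ:QF = 3:4 ⇒ Q = (13/21, 4/21)
3. P is the midpoint of QE ⇒ P = (10/21, 11/42)
2·[ZPM] = -10/21, 2·[FZQ] = 4/21
[ZPM]:[FZQ] = -10/21:4/21 = -5/2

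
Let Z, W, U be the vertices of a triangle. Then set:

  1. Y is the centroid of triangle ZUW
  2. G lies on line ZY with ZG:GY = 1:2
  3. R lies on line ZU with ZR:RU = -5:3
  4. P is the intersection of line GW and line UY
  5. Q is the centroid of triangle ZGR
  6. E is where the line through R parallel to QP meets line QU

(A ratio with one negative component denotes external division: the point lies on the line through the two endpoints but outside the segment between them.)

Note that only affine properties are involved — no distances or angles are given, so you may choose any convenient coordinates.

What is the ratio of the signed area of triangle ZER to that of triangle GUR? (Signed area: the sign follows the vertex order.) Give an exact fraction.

[ZER]:[GUR] = 290/21

Choose coordinates Z = (0, 0), W = (1, 0), U = (0, 1).
1. Y is the centroid of triangle ZUW ⇒ Y = (1/3, 1/3)
2. G lies on line ZY with ZG:GY = 1:2 ⇒ G = (1/9, 1/9)
3. R lies on line ZU with ZR:RU = -5:3 ⇒ R = (0, 5/2)
4. P is the intersection of line GW and line UY ⇒ P = (7/15, 1/15)
5. Q is the centroid of triangle ZGR ⇒ Q = (1/27, 47/54)
6. E is where the line through R parallel to QP meets line QU ⇒ E = (-58/63, 38/9)
2·[ZER] = -145/63, 2·[GUR] = -1/6
[ZER]:[GUR] = -145/63:-1/6 = 290/21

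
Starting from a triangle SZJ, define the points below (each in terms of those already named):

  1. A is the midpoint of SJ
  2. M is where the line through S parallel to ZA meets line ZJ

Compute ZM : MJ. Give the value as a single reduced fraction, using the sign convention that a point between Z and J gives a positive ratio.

ZM:MJ = -1/2

Assign S = (0, 0), Z = (1, 0), J = (0, 1) — the answer is frame-independent, so this choice is without loss of generality.
1. A is the midpoint of SJ ⇒ A = (0, 1/2)
2. M is where the line through S parallel to ZA meets line ZJ ⇒ M = (2, -1)
M = Z + t·(J−Z) with t = -1, so ZM:MJ = t:(1−t) = -1:2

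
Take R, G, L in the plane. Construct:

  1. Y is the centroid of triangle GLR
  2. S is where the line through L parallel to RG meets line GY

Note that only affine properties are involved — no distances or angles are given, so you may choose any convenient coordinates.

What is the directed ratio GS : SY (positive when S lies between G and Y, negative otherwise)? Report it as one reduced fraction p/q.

Work in coordinates with R = (0, 0), G = (1, 0), L = (0, 1).
1. Y is the centroid of triangle GLR ⇒ Y = (1/3, 1/3)
2. S is where the line through L parallel to RG meets line GY ⇒ S = (-1, 1)
S = G + t·(Y−G) with t = 3, so GS:SY = t:(1−t) = 3:-2

GS:SY = -3/2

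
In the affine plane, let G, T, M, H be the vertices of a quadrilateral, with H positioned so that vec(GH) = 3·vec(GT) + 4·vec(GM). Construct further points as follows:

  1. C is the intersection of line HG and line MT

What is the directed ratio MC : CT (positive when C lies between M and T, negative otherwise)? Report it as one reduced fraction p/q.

MC:CT = 3/4

Assign G = (0, 0), T = (1, 0), M = (0, 1), H = (3, 4) — the answer is frame-independent, so this choice is without loss of generality.
1. C is the intersection of line HG and line MT ⇒ C = (3/7, 4/7)
C = M + t·(T−M) with t = 3/7, so MC:CT = t:(1−t) = 3/7:4/7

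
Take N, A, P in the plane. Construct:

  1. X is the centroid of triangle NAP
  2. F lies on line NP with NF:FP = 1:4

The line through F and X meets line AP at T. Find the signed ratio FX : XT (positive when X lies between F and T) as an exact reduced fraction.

Choose coordinates N = (0, 0), A = (1, 0), P = (0, 1).
1. X is the centroid of triangle NAP ⇒ X = (1/3, 1/3)
2. F lies on line NP with NF:FP = 1:4 ⇒ F = (0, 1/5)
line FX meets AP at T = (4/7, 3/7)
X = F + t·(T−F) with t = 7/12, so FX:XT = 7/12:5/12

FX:XT = 7/5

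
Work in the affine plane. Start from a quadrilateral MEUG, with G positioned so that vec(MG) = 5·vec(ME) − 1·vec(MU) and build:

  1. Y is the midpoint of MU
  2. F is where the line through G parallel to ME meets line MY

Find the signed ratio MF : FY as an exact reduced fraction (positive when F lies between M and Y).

Assign M = (0, 0), E = (1, 0), U = (0, 1), G = (5, -1) — the answer is frame-independent, so this choice is without loss of generality.
1. Y is the midpoint of MU ⇒ Y = (0, 1/2)
2. F is where the line through G parallel to ME meets line MY ⇒ F = (0, -1)
F = M + t·(Y−M) with t = -2, so MF:FY = t:(1−t) = -2:3

MF:FY = -2/3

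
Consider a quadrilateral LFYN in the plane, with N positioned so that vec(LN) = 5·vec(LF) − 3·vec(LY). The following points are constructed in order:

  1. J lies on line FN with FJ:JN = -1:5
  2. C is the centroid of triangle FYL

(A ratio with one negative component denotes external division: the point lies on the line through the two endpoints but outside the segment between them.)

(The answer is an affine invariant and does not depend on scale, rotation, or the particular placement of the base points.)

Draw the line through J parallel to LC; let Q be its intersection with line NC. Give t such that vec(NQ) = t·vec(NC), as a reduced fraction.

Work in coordinates with L = (0, 0), F = (1, 0), Y = (0, 1), N = (5, -3).
1. J lies on line FN with FJ:JN = -1:5 ⇒ J = (0, 3/4)
2. C is the centroid of triangle FYL ⇒ C = (1/3, 1/3)
through J parallel to LC: direction (1/3, 1/3); meets NC at Q = (-5/48, 31/48)
Q = N + t·(C−N) with t = 35/32

t = 35/32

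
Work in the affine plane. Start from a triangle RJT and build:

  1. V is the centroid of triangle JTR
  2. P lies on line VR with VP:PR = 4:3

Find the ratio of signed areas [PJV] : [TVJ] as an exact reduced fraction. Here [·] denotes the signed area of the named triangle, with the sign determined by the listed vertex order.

Set R = (0, 0), J = (1, 0), T = (0, 1); any affine frame gives the same invariant.
1. V is the centroid of triangle JTR ⇒ V = (1/3, 1/3)
2. P lies on line VR with VP:PR = 4:3 ⇒ P = (1/7, 1/7)
2·[PJV] = 4/21, 2·[TVJ] = 1/3
[PJV]:[TVJ] = 4/21:1/3 = 4/7

[PJV]:[TVJ] = 4/7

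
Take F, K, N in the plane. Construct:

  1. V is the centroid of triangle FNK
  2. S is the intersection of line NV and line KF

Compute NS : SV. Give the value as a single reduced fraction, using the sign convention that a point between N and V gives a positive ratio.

Work in coordinates with F = (0, 0), K = (1, 0), N = (0, 1).
1. V is the centroid of triangle FNK ⇒ V = (1/3, 1/3)
2. S is the intersection of line NV and line KF ⇒ S = (1/2, 0)
S = N + t·(V−N) with t = 3/2, so NS:SV = t:(1−t) = 3/2:-1/2

NS:SV = -3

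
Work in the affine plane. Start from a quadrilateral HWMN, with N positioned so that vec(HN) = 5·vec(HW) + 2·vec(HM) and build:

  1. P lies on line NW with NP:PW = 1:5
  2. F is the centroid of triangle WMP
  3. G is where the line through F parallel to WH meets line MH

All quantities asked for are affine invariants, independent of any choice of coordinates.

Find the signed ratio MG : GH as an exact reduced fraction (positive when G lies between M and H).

Work in coordinates with H = (0, 0), W = (1, 0), M = (0, 1), N = (5, 2).
1. P lies on line NW with NP:PW = 1:5 ⇒ P = (13/3, 5/3)
2. F is the centroid of triangle WMP ⇒ F = (16/9, 8/9)
3. G is where the line through F parallel to WH meets line MH ⇒ G = (0, 8/9)
G = M + t·(H−M) with t = 1/9, so MG:GH = t:(1−t) = 1/9:8/9

MG:GH = 1/8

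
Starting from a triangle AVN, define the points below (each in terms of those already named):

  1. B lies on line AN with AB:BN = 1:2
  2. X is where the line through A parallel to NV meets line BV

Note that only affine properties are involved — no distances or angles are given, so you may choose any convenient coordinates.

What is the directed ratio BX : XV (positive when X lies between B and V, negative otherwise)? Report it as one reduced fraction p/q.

BX:XV = -1/3

Set A = (0, 0), V = (1, 0), N = (0, 1); any affine frame gives the same invariant.
1. B lies on line AN with AB:BN = 1:2 ⇒ B = (0, 1/3)
2. X is where the line through A parallel to NV meets line BV ⇒ X = (-1/2, 1/2)
X = B + t·(V−B) with t = -1/2, so BX:XV = t:(1−t) = -1/2:3/2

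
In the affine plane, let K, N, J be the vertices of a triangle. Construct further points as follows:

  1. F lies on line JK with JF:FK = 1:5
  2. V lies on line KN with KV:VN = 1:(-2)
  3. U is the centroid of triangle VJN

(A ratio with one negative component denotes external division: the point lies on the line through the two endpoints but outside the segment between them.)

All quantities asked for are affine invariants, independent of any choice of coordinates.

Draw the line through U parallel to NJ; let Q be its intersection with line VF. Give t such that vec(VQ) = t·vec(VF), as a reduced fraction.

t = 8/11

Choose coordinates K = (0, 0), N = (1, 0), J = (0, 1).
1. F lies on line JK with JF:FK = 1:5 ⇒ F = (0, 5/6)
2. V lies on line KN with KV:VN = 1:(-2) ⇒ V = (-1, 0)
3. U is the centroid of triangle VJN ⇒ U = (0, 1/3)
through U parallel to NJ: direction (-1, 1); meets VF at Q = (-3/11, 20/33)
Q = V + t·(F−V) with t = 8/11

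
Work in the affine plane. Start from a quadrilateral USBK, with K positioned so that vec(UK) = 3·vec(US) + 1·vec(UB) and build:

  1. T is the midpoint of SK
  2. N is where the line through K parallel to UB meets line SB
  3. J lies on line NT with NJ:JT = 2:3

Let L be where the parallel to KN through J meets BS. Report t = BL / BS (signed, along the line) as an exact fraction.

Choose coordinates U = (0, 0), S = (1, 0), B = (0, 1), K = (3, 1).
1. T is the midpoint of SK ⇒ T = (2, 1/2)
2. N is where the line through K parallel to UB meets line SB ⇒ N = (3, -2)
3. J lies on line NT with NJ:JT = 2:3 ⇒ J = (13/5, -1)
through J parallel to KN: direction (0, -3); meets BS at L = (13/5, -8/5)
L = B + t·(S−B) with t = 13/5

t = 13/5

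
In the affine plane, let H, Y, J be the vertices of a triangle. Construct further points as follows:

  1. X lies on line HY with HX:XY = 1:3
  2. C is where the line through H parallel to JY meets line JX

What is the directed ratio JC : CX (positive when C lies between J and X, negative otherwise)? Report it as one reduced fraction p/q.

Choose coordinates H = (0, 0), Y = (1, 0), J = (0, 1).
1. X lies on line HY with HX:XY = 1:3 ⇒ X = (1/4, 0)
2. C is where the line through H parallel to JY meets line JX ⇒ C = (1/3, -1/3)
C = J + t·(X−J) with t = 4/3, so JC:CX = t:(1−t) = 4/3:-1/3

JC:CX = -4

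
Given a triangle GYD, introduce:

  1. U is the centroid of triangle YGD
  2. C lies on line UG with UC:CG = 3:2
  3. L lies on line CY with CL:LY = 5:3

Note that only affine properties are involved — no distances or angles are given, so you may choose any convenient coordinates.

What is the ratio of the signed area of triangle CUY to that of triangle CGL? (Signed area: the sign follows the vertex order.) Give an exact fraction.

[CUY]:[CGL] = -12/5

Assign G = (0, 0), Y = (1, 0), D = (0, 1) — the answer is frame-independent, so this choice is without loss of generality.
1. U is the centroid of triangle YGD ⇒ U = (1/3, 1/3)
2. C lies on line UG with UC:CG = 3:2 ⇒ C = (2/15, 2/15)
3. L lies on line CY with CL:LY = 5:3 ⇒ L = (27/40, 1/20)
2·[CUY] = -1/5, 2·[CGL] = 1/12
[CUY]:[CGL] = -1/5:1/12 = -12/5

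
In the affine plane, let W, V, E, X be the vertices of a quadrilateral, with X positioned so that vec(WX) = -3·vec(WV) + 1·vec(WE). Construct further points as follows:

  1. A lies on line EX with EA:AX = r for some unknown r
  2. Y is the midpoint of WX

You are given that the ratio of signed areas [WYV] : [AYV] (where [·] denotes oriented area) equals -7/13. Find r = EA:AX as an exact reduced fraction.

r = 5/2

Work in coordinates with W = (0, 0), V = (1, 0), E = (0, 1), X = (-3, 1).
1. With EA:AX = r, write λ = r/(r+1) so A = E + λ·(X−E); A is affine-linear in λ
2. Y is the midpoint of WX ⇒ Y = (-3/2, 1/2)
Every point depending on A is an affine combination of A and λ-independent points, so each such coordinate is linear in λ; the λ² term in each signed area is a multiple of (X−E)×(X−E) = 0, so 2·[WYV] and 2·[AYV] are each linear in λ. Evaluating at λ=0 and λ=1:
  2·[WYV] = -1/2,   2·[AYV] = -3/2·λ + 2
So [WYV]:[AYV] = (-1/2) / (-3/2·λ + 2). Setting this equal to -7/13:
  -1/2 = -7/13·(-3/2·λ + 2)  ⇒  λ = 5/7
Then r = λ/(1−λ) = (5/7)/(2/7) = 5/2. Check: with r = 5/2, A = (-15/7, 1) and [WYV]:[AYV] = -7/13 as required.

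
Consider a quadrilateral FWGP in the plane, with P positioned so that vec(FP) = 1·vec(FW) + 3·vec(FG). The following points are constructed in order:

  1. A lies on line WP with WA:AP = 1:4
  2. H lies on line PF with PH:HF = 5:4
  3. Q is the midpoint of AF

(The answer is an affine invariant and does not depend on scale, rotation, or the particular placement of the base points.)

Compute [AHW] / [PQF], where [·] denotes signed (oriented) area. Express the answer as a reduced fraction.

Assign F = (0, 0), W = (1, 0), G = (0, 1), P = (1, 3) — the answer is frame-independent, so this choice is without loss of generality.
1. A lies on line WP with WA:AP = 1:4 ⇒ A = (1, 3/5)
2. H lies on line PF with PH:HF = 5:4 ⇒ H = (4/9, 4/3)
3. Q is the midpoint of AF ⇒ Q = (1/2, 3/10)
2·[AHW] = 1/3, 2·[PQF] = -6/5
[AHW]:[PQF] = 1/3:-6/5 = -5/18

[AHW]:[PQF] = -5/18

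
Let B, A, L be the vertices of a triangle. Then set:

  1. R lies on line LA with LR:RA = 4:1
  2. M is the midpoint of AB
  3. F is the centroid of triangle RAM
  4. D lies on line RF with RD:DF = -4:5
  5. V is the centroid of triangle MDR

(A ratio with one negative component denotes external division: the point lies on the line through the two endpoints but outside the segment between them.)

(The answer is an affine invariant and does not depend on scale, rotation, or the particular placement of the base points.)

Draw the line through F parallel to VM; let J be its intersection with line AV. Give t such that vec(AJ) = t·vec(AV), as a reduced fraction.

Assign B = (0, 0), A = (1, 0), L = (0, 1) — the answer is frame-independent, so this choice is without loss of generality.
1. R lies on line LA with LR:RA = 4:1 ⇒ R = (4/5, 1/5)
2. M is the midpoint of AB ⇒ M = (1/2, 0)
3. F is the centroid of triangle RAM ⇒ F = (23/30, 1/15)
4. D lies on line RF with RD:DF = -4:5 ⇒ D = (14/15, 11/15)
5. V is the centroid of triangle MDR ⇒ V = (67/90, 14/45)
through F parallel to VM: direction (-11/45, -14/45); meets AV at J = (269/315, 8/45)
J = A + t·(V−A) with t = 4/7

t = 4/7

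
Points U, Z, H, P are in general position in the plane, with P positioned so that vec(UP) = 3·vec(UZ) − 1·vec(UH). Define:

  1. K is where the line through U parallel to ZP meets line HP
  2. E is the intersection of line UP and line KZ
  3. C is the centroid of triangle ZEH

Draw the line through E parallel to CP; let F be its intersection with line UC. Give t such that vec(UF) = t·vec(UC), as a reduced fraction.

Set U = (0, 0), Z = (1, 0), H = (0, 1), P = (3, -1); any affine frame gives the same invariant.
1. K is where the line through U parallel to ZP meets line HP ⇒ K = (6, -3)
2. E is the intersection of line UP and line KZ ⇒ E = (9/4, -3/4)
3. C is the centroid of triangle ZEH ⇒ C = (13/12, 1/12)
through E parallel to CP: direction (23/12, -13/12); meets UC at F = (13/16, 1/16)
F = U + t·(C−U) with t = 3/4

t = 3/4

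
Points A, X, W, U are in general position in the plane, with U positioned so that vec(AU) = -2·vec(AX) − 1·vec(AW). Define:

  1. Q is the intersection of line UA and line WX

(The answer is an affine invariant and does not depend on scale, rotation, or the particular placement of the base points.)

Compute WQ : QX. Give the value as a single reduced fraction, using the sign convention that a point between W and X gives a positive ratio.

Choose coordinates A = (0, 0), X = (1, 0), W = (0, 1), U = (-2, -1).
1. Q is the intersection of line UA and line WX ⇒ Q = (2/3, 1/3)
Q = W + t·(X−W) with t = 2/3, so WQ:QX = t:(1−t) = 2/3:1/3

WQ:QX = 2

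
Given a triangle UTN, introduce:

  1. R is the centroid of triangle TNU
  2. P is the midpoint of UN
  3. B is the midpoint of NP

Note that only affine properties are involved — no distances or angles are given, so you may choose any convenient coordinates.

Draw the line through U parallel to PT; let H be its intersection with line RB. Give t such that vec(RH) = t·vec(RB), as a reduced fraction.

t = -2

Work in coordinates with U = (0, 0), T = (1, 0), N = (0, 1).
1. R is the centroid of triangle TNU ⇒ R = (1/3, 1/3)
2. P is the midpoint of UN ⇒ P = (0, 1/2)
3. B is the midpoint of NP ⇒ B = (0, 3/4)
through U parallel to PT: direction (1, -1/2); meets RB at H = (1, -1/2)
H = R + t·(B−R) with t = -2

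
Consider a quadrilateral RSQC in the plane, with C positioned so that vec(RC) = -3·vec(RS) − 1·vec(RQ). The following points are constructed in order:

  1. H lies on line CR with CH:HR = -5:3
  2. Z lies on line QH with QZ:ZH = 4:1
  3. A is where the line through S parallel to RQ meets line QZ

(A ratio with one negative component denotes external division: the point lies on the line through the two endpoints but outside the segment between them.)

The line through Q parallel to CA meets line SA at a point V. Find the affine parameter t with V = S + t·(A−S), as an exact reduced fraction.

Set R = (0, 0), S = (1, 0), Q = (0, 1), C = (-3, -1); any affine frame gives the same invariant.
1. H lies on line CR with CH:HR = -5:3 ⇒ H = (9/2, 3/2)
2. Z lies on line QH with QZ:ZH = 4:1 ⇒ Z = (18/5, 7/5)
3. A is where the line through S parallel to RQ meets line QZ ⇒ A = (1, 10/9)
through Q parallel to CA: direction (4, 19/9); meets SA at V = (1, 55/36)
V = S + t·(A−S) with t = 11/8

t = 11/8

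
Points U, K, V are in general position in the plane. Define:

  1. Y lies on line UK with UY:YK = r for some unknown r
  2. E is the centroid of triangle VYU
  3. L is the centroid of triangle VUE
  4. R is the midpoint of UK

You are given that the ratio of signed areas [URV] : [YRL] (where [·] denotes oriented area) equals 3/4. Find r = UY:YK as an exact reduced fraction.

r = -1/2

Assign U = (0, 0), K = (1, 0), V = (0, 1) — the answer is frame-independent, so this choice is without loss of generality.
1. With UY:YK = r, write λ = r/(r+1) so Y = U + λ·(K−U); Y is affine-linear in λ
2. E is the centroid of triangle VYU ⇒ E is an affine combination of earlier points and hence also affine-linear in λ
3. L is the centroid of triangle VUE ⇒ L is an affine combination of earlier points and hence also affine-linear in λ
4. R is the midpoint of UK ⇒ R = (1/2, 0)
Every point depending on Y is an affine combination of Y and λ-independent points, so each such coordinate is linear in λ; the λ² term in each signed area is a multiple of (K−U)×(K−U) = 0, so 2·[URV] and 2·[YRL] are each linear in λ. Evaluating at λ=0 and λ=1:
  2·[URV] = 1/2,   2·[YRL] = -4/9·λ + 2/9
So [URV]:[YRL] = (1/2) / (-4/9·λ + 2/9). Setting this equal to 3/4:
  1/2 = 3/4·(-4/9·λ + 2/9)  ⇒  λ = -1
Then r = λ/(1−λ) = (-1)/(2) = -1/2. Check: with r = -1/2, Y = (-1, 0) and [URV]:[YRL] = 3/4 as required.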